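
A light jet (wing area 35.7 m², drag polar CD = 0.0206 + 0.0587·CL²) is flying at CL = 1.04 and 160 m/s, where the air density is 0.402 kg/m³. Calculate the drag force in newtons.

D = 15400 N

CD = 0.0206 + 0.0587 × 1.04² = 0.08409
D = ½ρv²S·CD = ½ × 0.402 × 160² × 35.7 × 0.08409 = 15400 N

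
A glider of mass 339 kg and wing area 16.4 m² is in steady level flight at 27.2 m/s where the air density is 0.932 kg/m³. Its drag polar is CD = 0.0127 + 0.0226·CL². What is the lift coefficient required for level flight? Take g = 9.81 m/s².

Weight W = mg = 339 × 9.81 = 3325.6 N; in level flight L = W.
Dynamic pressure q = 0.5 × 0.932 × 27.2² = 344.8 Pa.
CL = W/(q·S) = 3325.6 / (344.8 × 16.4) = 0.5882.

CL = 0.588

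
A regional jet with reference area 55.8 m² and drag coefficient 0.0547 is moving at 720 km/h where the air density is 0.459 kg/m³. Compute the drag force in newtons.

D = 28000 N

Convert speed: v = 720 km/h ÷ 3.6 = 200 m/s.
Dynamic pressure q = ½ρv² = ½ × 0.459 × 200² = 9180 Pa.
D = q·S·CD = 9180 × 55.8 × 0.0547 = 28000 N ≈ 28 kN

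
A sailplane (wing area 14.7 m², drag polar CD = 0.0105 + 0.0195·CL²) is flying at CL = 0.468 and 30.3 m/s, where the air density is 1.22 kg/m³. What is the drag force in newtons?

D = 122 N

CD = 0.0105 + 0.0195 × 0.468² = 0.01477
D = ½ρv²S·CD = ½ × 1.22 × 30.3² × 14.7 × 0.01477 = 122 N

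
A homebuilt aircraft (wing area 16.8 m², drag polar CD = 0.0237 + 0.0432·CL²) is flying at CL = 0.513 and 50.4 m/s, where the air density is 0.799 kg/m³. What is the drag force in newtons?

CD = 0.0237 + 0.0432 × 0.513² = 0.03507
D = ½ρv²S·CD = ½ × 0.799 × 50.4² × 16.8 × 0.03507 = 598 N

D = 598 N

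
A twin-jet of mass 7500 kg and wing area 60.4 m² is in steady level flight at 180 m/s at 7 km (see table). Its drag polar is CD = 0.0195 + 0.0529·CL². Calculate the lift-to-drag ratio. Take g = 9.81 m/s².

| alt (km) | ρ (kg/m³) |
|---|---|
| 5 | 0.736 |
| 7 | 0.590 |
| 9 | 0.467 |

L/D = 6.26

At 7 km, from the table: ρ = 0.590 kg/m³.
Weight W = mg = 7500 × 9.81 = 73575 N; in level flight L = W.
q = ½ρv² = ½ × 0.59 × 180² = 9558 Pa.
Required CL = L/(qS) = 73575/(9558·60.4) = 0.1274.
CD = 0.0195 + 0.0529 × 0.1274² = 0.02036.
L/D = CL/CD = 0.1274 / 0.02036 = 6.26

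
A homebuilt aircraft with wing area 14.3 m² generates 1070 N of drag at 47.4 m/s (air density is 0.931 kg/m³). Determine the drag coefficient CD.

CD = 0.0715

From D = ½ρv²S·CD, rearranging gives CD = 2D/(ρv²S).
CD = 2 × 1070 / (0.931 × 47.4² × 14.3) = 0.0715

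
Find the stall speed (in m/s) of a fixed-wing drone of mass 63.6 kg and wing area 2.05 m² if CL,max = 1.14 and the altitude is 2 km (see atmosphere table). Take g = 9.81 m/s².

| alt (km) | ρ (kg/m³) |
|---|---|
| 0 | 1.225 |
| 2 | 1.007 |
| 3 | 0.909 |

V_stall = 23 m/s

At 2 km, from the table: ρ = 1.007 kg/m³.
Stall occurs when L = W at CL,max. W = mg = 63.6 × 9.81 = 623.9 N.
From L = ½ρV²S·CL,max = W: V_stall = √(2W/(ρSCL,max)) = √(2·623.9/(1.007·2.05·1.14))
V_stall = √530.2 = 23 m/s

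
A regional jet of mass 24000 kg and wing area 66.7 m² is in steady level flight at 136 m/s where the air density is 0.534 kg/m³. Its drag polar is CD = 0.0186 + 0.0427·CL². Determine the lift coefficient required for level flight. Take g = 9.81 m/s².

CL = 0.715

Weight W = mg = 24000 × 9.81 = 2.3544×10^5 N; in level flight L = W.
q = ½ρv² = ½ × 0.534 × 136² = 4938 Pa.
Required CL = L/(qS) = 2.3544×10^5/(4938·66.7) = 0.7148.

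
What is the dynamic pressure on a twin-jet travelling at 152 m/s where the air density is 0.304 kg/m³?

q = ½ρv² = ½ × 0.304 × 152² = 3510 Pa

q = 3510 Pa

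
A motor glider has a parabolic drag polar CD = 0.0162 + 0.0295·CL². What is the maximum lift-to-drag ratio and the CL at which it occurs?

For CD = CD0 + K·CL², (L/D)max occurs at CL* = √(CD0/K) and equals 1/(2√(K·CD0)).
(L/D)max = 1/(2√(0.0295 × 0.0162)) = 1/(2 × 0.02186) = 22.9
CL* = √(0.0162/0.0295) = 0.741

(L/D)max = 22.9, at CL = 0.741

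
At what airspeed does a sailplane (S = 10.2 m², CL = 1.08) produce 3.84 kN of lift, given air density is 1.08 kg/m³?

L = ½ρv²S·CL ⇒ v = √(2L/(ρ·S·CL))
v = √(2 × 3840 / (1.08 × 10.2 × 1.08)) = √645.5 = 25.4 m/s

v = 25.4 m/s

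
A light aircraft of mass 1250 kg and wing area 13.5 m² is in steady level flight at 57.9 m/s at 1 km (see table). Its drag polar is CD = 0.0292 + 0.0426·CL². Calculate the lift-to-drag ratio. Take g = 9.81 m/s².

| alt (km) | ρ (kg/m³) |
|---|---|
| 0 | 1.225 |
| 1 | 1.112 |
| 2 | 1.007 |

L/D = 12.4

At 1 km, from the table: ρ = 1.112 kg/m³.
In steady level flight, lift balances weight: W = mg = 1250 × 9.81 = 12262 N.
Dynamic pressure q = 0.5 × 1.112 × 57.9² = 1864 Pa.
CL = W/(q·S) = 12262 / (1864 × 13.5) = 0.4873.
CD = 0.0292 + 0.0426 × 0.4873² = 0.03932.
L/D = CL/CD = 0.4873 / 0.03932 = 12.4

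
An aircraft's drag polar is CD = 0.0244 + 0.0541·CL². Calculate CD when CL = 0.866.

CD = 0.0244 + 0.0541 × 0.866² = 0.0244 + 0.04057 = 0.065

CD = 0.065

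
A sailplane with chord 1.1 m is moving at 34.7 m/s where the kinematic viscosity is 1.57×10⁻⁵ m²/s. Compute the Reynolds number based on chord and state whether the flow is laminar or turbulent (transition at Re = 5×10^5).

Re = v·c/ν = 34.7 × 1.1 / (1.57×10⁻⁵) = 2.43×10^6
Since 2.43×10^6 > 5×10^5, the flow is turbulent.

Re = 2.43×10^6 (turbulent)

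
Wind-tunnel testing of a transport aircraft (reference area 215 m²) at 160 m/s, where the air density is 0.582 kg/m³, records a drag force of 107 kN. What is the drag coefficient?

From D = ½ρv²S·CD, rearranging gives CD = 2D/(ρv²S).
CD = 2 × 1.07×10^5 / (0.582 × 160² × 215) = 0.0668

CD = 0.0668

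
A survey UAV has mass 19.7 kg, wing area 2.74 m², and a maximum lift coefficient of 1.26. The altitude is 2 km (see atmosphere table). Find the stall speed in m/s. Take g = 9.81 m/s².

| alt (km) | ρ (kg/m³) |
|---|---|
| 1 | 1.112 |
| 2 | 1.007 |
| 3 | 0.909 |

V_stall = 10.5 m/s

At 2 km, from the table: ρ = 1.007 kg/m³.
At stall, lift equals weight: L = W = m·g = 19.7 × 9.81 = 193.3 N.
V_stall = √(2W/(ρ·S·CL,max)) = √(2 × 193.3 / (1.007 × 2.74 × 1.26))
V_stall = √111.2 = 10.5 m/s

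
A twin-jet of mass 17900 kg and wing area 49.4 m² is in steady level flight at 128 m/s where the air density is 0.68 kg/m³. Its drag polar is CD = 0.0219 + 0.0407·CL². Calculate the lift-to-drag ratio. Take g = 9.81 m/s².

Weight W = mg = 17900 × 9.81 = 1.756×10^5 N; in level flight L = W.
Dynamic pressure q = 0.5 × 0.68 × 128² = 5571 Pa.
Required CL = L/(qS) = 1.756×10^5/(5571·49.4) = 0.6381.
CD = 0.0219 + 0.0407 × 0.6381² = 0.03847.
L/D = CL/CD = 0.6381 / 0.03847 = 16.6

L/D = 16.6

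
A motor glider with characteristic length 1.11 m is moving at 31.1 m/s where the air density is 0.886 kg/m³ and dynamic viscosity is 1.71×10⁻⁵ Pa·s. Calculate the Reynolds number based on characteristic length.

Re = 1.79×10^6

Re = ρ·v·c/μ = 0.886 × 31.1 × 1.11 / (1.71×10⁻⁵) = 1.79×10^6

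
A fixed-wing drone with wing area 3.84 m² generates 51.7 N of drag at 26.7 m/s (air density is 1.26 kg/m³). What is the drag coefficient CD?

From D = ½ρv²S·CD, rearranging gives CD = 2D/(ρv²S).
CD = 2 × 51.7 / (1.26 × 26.7² × 3.84) = 0.03

CD = 0.03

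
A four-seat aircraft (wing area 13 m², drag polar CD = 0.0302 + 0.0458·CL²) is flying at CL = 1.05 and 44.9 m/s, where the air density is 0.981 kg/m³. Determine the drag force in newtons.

D = 1040 N

CD = 0.0302 + 0.0458 × 1.05² = 0.08069
D = ½ρv²S·CD = ½ × 0.981 × 44.9² × 13 × 0.08069 = 1040 N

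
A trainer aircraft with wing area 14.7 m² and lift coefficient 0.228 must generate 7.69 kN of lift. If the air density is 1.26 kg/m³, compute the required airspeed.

L = ½ρv²S·CL ⇒ v = √(2L/(ρ·S·CL))
v = √(2 × 7690 / (1.26 × 14.7 × 0.228)) = √3642 = 60.3 m/s

v = 60.3 m/s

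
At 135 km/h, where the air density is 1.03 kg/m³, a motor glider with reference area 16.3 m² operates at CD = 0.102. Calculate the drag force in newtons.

D = 1200 N

Convert speed: v = 135 km/h ÷ 3.6 = 37.5 m/s.
Dynamic pressure q = ½ρv² = ½ × 1.03 × 37.5² = 724.2 Pa.
D = q·S·CD = 724.2 × 16.3 × 0.102 = 1200 N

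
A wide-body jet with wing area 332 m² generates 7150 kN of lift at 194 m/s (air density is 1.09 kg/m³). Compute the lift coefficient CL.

CL = 1.05

From L = ½ρv²S·CL, rearranging gives CL = 2L/(ρv²S).
CL = 2 × 7.15×10^6 / (1.09 × 194² × 332) = 1.05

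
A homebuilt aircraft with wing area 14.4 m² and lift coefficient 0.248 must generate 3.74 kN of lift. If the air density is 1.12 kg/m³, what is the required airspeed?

v = 43.2 m/s

L = ½ρv²S·CL ⇒ v = √(2L/(ρ·S·CL))
v = √(2 × 3740 / (1.12 × 14.4 × 0.248)) = √1870 = 43.2 m/s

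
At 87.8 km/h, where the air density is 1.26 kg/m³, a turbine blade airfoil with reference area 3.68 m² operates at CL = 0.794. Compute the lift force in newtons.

Convert speed: v = 87.8 km/h ÷ 3.6 = 24.39 m/s.
L = ½ρv²S·CL = ½ × 1.26 × 24.39² × 3.68 × 0.794 = 1090 N

L = 1090 N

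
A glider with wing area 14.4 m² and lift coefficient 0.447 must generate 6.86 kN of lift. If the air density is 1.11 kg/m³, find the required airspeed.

v = 43.8 m/s

L = ½ρv²S·CL ⇒ v = √(2L/(ρ·S·CL))
v = √(2 × 6860 / (1.11 × 14.4 × 0.447)) = √1920 = 43.8 m/s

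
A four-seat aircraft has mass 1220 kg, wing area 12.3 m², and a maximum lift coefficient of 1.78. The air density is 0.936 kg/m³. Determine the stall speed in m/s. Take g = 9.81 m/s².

At stall, lift equals weight: L = W = m·g = 1220 × 9.81 = 11970 N.
From L = ½ρV²S·CL,max = W: V_stall = √(2W/(ρSCL,max)) = √(2·11970/(0.936·12.3·1.78))
V_stall = √1168 = 34.2 m/s

V_stall = 34.2 m/s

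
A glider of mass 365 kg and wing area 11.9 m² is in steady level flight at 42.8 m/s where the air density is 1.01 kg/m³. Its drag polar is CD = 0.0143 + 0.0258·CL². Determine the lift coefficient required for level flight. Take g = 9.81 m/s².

Level flight ⇒ L = W = m·g = 365 × 9.81 = 3580.7 N.
Dynamic pressure q = 0.5 × 1.01 × 42.8² = 925.1 Pa.
CL = 2W/(ρv²S) = 2×3580.7/(1.01×42.8²×11.9) = 0.3253.

CL = 0.325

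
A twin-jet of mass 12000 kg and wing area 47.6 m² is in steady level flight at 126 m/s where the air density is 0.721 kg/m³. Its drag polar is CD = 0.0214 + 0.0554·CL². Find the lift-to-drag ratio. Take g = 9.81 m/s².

Weight W = mg = 12000 × 9.81 = 1.1772×10^5 N; in level flight L = W.
Dynamic pressure q = 0.5 × 0.721 × 126² = 5723 Pa.
CL = W/(q·S) = 1.1772×10^5 / (5723 × 47.6) = 0.4321.
CD = 0.0214 + 0.0554 × 0.4321² = 0.03174.
L/D = CL/CD = 0.4321 / 0.03174 = 13.6

L/D = 13.6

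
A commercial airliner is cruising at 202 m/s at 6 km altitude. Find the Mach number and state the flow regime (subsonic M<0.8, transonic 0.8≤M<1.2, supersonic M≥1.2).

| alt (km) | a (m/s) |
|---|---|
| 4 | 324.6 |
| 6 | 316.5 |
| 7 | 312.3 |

At 6 km, from the table: a = 316.5 m/s.
M = v/a = 202 / 316.5 = 0.638
M = 0.638 → subsonic.

M = 0.638 (subsonic)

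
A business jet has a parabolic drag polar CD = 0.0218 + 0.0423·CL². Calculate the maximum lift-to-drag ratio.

(L/D)max = 16.5

For CD = CD0 + K·CL², (L/D)max occurs at CL* = √(CD0/K) and equals 1/(2√(K·CD0)).
(L/D)max = 1/(2√(0.0423 × 0.0218)) = 1/(2 × 0.03037) = 16.5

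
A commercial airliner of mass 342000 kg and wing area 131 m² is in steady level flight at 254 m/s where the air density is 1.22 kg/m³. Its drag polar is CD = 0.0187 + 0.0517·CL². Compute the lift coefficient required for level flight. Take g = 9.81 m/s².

CL = 0.651

Level flight ⇒ L = W = m·g = 342000 × 9.81 = 3.355×10^6 N.
Dynamic pressure q = 0.5 × 1.22 × 254² = 39350 Pa.
CL = W/(q·S) = 3.355×10^6 / (39350 × 131) = 0.6508.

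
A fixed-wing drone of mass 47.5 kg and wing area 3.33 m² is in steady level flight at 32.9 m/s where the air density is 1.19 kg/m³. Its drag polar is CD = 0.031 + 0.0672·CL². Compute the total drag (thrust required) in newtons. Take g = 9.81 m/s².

D = 73.3 N

In steady level flight, lift balances weight: W = mg = 47.5 × 9.81 = 465.98 N.
q = ½ρv² = ½ × 1.19 × 32.9² = 644 Pa.
CL = 2W/(ρv²S) = 2×465.98/(1.19×32.9²×3.33) = 0.2173.
CD = 0.031 + 0.0672 × 0.2173² = 0.03417.
D = q·S·CD = 644 × 3.33 × 0.03417 = 73.29 N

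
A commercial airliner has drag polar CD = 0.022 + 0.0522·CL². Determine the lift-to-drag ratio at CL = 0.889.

L/D = 14.1

CD = 0.022 + 0.0522 × 0.889² = 0.06325
L/D = CL/CD = 0.889 / 0.06325 = 14.1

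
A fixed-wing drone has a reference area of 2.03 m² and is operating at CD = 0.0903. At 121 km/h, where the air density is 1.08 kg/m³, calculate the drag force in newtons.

Convert speed: v = 121 km/h ÷ 3.6 = 33.61 m/s.
D = ½ρv²S·CD = ½ × 1.08 × 33.61² × 2.03 × 0.0903 = 112 N

D = 112 N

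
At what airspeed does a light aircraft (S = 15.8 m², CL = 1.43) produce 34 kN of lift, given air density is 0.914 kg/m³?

v = 57.4 m/s

L = ½ρv²S·CL ⇒ v = √(2L/(ρ·S·CL))
v = √(2 × 34000 / (0.914 × 15.8 × 1.43)) = √3293 = 57.4 m/s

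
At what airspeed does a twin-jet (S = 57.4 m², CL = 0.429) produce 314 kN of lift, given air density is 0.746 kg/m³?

L = ½ρv²S·CL ⇒ v = √(2L/(ρ·S·CL))
v = √(2 × 3.14×10^5 / (0.746 × 57.4 × 0.429)) = √34190 = 185 m/s

v = 185 m/s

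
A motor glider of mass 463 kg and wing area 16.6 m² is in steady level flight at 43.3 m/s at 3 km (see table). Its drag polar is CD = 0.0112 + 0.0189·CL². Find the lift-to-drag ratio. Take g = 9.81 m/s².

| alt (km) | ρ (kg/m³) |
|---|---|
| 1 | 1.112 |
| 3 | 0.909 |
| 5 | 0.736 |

At 3 km, from the table: ρ = 0.909 kg/m³.
Level flight ⇒ L = W = m·g = 463 × 9.81 = 4542 N.
q = ½ρv² = ½ × 0.909 × 43.3² = 852.1 Pa.
CL = 2W/(ρv²S) = 2×4542/(0.909×43.3²×16.6) = 0.3211.
CD = 0.0112 + 0.0189 × 0.3211² = 0.01315.
L/D = CL/CD = 0.3211 / 0.01315 = 24.4

L/D = 24.4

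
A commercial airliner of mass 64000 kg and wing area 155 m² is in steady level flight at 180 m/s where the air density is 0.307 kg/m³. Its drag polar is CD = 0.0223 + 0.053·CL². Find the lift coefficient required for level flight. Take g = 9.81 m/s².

CL = 0.814

In steady level flight, lift balances weight: W = mg = 64000 × 9.81 = 6.2784×10^5 N.
Dynamic pressure q = 0.5 × 0.307 × 180² = 4973 Pa.
CL = 2W/(ρv²S) = 2×6.2784×10^5/(0.307×180²×155) = 0.8144.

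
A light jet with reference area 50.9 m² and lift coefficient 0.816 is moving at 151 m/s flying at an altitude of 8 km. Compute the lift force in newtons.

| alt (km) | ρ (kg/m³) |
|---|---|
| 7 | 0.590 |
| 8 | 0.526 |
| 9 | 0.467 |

At 8 km, from the table: ρ = 0.526 kg/m³.
Dynamic pressure q = ½ρv² = ½ × 0.526 × 151² = 5997 Pa.
L = q·S·CL = 5997 × 50.9 × 0.816 = 2.49×10^5 N ≈ 249 kN

L = 2.49×10^5 N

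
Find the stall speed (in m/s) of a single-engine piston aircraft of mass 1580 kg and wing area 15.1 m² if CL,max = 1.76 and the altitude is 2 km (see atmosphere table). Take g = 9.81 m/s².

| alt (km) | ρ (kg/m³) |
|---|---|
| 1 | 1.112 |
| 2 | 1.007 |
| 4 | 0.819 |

At 2 km, from the table: ρ = 1.007 kg/m³.
Weight W = mg = 1580 × 9.81 = 15500 N.
From L = ½ρV²S·CL,max = W: V_stall = √(2W/(ρSCL,max)) = √(2·15500/(1.007·15.1·1.76))
V_stall = √1158 = 34 m/s

V_stall = 34 m/s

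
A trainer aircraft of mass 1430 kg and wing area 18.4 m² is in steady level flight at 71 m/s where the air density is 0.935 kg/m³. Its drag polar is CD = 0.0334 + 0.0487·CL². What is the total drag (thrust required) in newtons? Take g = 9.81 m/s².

Level flight ⇒ L = W = m·g = 1430 × 9.81 = 14028 N.
q = ½ρv² = ½ × 0.935 × 71² = 2357 Pa.
Required CL = L/(qS) = 14028/(2357·18.4) = 0.3235.
CD = 0.0334 + 0.0487 × 0.3235² = 0.0385.
D = q·S·CD = 2357 × 18.4 × 0.0385 = 1669 N

D = 1670 N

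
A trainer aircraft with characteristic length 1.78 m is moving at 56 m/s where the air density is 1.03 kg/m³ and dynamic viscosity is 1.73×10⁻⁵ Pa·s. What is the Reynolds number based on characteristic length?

Re = ρ·v·c/μ = 1.03 × 56 × 1.78 / (1.73×10⁻⁵) = 5.93×10^6

Re = 5.93×10^6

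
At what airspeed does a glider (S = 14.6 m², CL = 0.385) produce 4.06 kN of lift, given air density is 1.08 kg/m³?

v = 36.6 m/s

L = ½ρv²S·CL ⇒ v = √(2L/(ρ·S·CL))
v = √(2 × 4060 / (1.08 × 14.6 × 0.385)) = √1338 = 36.6 m/s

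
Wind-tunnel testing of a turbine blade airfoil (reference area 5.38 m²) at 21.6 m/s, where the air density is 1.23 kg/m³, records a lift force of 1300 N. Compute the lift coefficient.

From L = ½ρv²S·CL, rearranging gives CL = 2L/(ρv²S).
CL = 2 × 1300 / (1.23 × 21.6² × 5.38) = 0.842

CL = 0.842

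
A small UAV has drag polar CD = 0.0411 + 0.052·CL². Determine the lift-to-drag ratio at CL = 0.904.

L/D = 10.8

CD = 0.0411 + 0.052 × 0.904² = 0.0836
L/D = CL/CD = 0.904 / 0.0836 = 10.8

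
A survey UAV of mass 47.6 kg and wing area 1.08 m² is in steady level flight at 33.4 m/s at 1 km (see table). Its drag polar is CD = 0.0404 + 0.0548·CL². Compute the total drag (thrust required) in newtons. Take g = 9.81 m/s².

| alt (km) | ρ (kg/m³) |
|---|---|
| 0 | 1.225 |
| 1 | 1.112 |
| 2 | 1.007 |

At 1 km, from the table: ρ = 1.112 kg/m³.
Weight W = mg = 47.6 × 9.81 = 466.96 N; in level flight L = W.
Dynamic pressure q = 0.5 × 1.112 × 33.4² = 620.3 Pa.
Required CL = L/(qS) = 466.96/(620.3·1.08) = 0.6971.
CD = 0.0404 + 0.0548 × 0.6971² = 0.06703.
D = q·S·CD = 620.3 × 1.08 × 0.06703 = 44.9 N

D = 44.9 N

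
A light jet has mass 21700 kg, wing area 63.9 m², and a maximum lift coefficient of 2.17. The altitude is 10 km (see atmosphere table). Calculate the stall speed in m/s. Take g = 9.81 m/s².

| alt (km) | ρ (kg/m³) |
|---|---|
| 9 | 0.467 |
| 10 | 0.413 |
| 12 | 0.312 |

At 10 km, from the table: ρ = 0.413 kg/m³.
Stall occurs when L = W at CL,max. W = mg = 21700 × 9.81 = 2.129×10^5 N.
From L = ½ρV²S·CL,max = W: V_stall = √(2W/(ρSCL,max)) = √(2·2.129×10^5/(0.413·63.9·2.17))
V_stall = √7434 = 86.2 m/s

V_stall = 86.2 m/s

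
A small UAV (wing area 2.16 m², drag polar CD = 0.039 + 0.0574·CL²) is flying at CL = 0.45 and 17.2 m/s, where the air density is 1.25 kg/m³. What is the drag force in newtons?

D = 20.2 N

CD = 0.039 + 0.0574 × 0.45² = 0.05062
D = ½ρv²S·CD = ½ × 1.25 × 17.2² × 2.16 × 0.05062 = 20.2 N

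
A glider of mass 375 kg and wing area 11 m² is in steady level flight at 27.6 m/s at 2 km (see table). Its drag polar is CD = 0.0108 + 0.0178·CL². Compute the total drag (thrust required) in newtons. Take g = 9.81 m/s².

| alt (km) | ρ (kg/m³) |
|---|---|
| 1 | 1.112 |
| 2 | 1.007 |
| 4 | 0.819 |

At 2 km, from the table: ρ = 1.007 kg/m³.
Weight W = mg = 375 × 9.81 = 3678.8 N; in level flight L = W.
q = ½ρv² = ½ × 1.007 × 27.6² = 383.5 Pa.
CL = W/(q·S) = 3678.8 / (383.5 × 11) = 0.8719.
CD = 0.0108 + 0.0178 × 0.8719² = 0.02433.
D = q·S·CD = 383.5 × 11 × 0.02433 = 102.7 N

D = 103 N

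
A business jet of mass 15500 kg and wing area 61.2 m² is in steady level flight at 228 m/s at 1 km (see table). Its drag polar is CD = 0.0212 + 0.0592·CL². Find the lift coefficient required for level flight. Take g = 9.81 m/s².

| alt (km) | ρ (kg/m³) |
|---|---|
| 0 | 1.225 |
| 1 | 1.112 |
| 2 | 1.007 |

At 1 km, from the table: ρ = 1.112 kg/m³.
In steady level flight, lift balances weight: W = mg = 15500 × 9.81 = 1.5206×10^5 N.
Dynamic pressure q = 0.5 × 1.112 × 228² = 28900 Pa.
CL = 2W/(ρv²S) = 2×1.5206×10^5/(1.112×228²×61.2) = 0.08596.

CL = 0.086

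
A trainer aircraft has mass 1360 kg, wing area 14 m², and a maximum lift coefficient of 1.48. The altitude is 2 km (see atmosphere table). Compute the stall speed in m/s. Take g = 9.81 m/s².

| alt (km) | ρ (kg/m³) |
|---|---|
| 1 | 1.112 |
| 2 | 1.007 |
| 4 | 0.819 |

At 2 km, from the table: ρ = 1.007 kg/m³.
At stall, lift equals weight: L = W = m·g = 1360 × 9.81 = 13340 N.
From L = ½ρV²S·CL,max = W: V_stall = √(2W/(ρSCL,max)) = √(2·13340/(1.007·14·1.48))
V_stall = √1279 = 35.8 m/s

V_stall = 35.8 m/s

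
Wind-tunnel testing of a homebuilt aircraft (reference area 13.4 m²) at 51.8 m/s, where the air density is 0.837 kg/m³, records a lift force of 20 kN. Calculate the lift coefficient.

From L = ½ρv²S·CL, rearranging gives CL = 2L/(ρv²S).
CL = 2 × 20000 / (0.837 × 51.8² × 13.4) = 1.33

CL = 1.33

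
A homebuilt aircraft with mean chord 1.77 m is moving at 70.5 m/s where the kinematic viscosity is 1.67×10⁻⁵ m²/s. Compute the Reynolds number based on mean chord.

Re = 7.47×10^6

Re = v·c/ν = 70.5 × 1.77 / (1.67×10⁻⁵) = 7.47×10^6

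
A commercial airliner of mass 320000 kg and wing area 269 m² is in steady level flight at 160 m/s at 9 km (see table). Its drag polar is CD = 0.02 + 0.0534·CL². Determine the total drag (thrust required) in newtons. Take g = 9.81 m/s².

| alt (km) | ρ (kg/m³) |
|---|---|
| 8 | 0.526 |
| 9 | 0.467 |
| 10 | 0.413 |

D = 3.59×10^5 N

At 9 km, from the table: ρ = 0.467 kg/m³.
Weight W = mg = 320000 × 9.81 = 3.1392×10^6 N; in level flight L = W.
Dynamic pressure q = 0.5 × 0.467 × 160² = 5978 Pa.
Required CL = L/(qS) = 3.1392×10^6/(5978·269) = 1.952.
CD = 0.02 + 0.0534 × 1.952² = 0.2235.
D = q·S·CD = 5978 × 269 × 0.2235 = 3.594×10^5 N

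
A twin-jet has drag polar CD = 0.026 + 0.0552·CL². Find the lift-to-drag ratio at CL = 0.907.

L/D = 12.7

CD = 0.026 + 0.0552 × 0.907² = 0.07141
L/D = CL/CD = 0.907 / 0.07141 = 12.7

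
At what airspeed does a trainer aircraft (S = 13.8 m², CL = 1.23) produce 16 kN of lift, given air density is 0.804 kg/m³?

v = 48.4 m/s

L = ½ρv²S·CL ⇒ v = √(2L/(ρ·S·CL))
v = √(2 × 16000 / (0.804 × 13.8 × 1.23)) = √2345 = 48.4 m/s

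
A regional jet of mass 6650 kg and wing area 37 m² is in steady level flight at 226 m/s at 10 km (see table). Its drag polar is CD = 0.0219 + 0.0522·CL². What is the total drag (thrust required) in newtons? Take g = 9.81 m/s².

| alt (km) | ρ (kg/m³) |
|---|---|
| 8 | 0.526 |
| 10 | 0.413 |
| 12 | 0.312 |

At 10 km, from the table: ρ = 0.413 kg/m³.
Weight W = mg = 6650 × 9.81 = 65236 N; in level flight L = W.
q = ½ρv² = ½ × 0.413 × 226² = 10550 Pa.
CL = W/(q·S) = 65236 / (10550 × 37) = 0.1672.
CD = 0.0219 + 0.0522 × 0.1672² = 0.02336.
D = q·S·CD = 10550 × 37 × 0.02336 = 9116 N

D = 9120 N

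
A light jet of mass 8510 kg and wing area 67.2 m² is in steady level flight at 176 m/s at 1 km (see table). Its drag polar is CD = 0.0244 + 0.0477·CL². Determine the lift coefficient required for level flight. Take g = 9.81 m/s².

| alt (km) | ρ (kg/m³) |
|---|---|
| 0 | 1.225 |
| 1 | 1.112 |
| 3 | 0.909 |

At 1 km, from the table: ρ = 1.112 kg/m³.
Level flight ⇒ L = W = m·g = 8510 × 9.81 = 83483 N.
Dynamic pressure q = 0.5 × 1.112 × 176² = 17220 Pa.
CL = W/(q·S) = 83483 / (17220 × 67.2) = 0.07213.

CL = 0.0721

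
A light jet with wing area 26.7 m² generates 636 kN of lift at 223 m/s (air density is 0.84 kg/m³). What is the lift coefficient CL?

From L = ½ρv²S·CL, rearranging gives CL = 2L/(ρv²S).
CL = 2 × 6.36×10^5 / (0.84 × 223² × 26.7) = 1.14

CL = 1.14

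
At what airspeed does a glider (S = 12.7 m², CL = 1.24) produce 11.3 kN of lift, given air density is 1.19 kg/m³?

L = ½ρv²S·CL ⇒ v = √(2L/(ρ·S·CL))
v = √(2 × 11300 / (1.19 × 12.7 × 1.24)) = √1206 = 34.7 m/s

v = 34.7 m/s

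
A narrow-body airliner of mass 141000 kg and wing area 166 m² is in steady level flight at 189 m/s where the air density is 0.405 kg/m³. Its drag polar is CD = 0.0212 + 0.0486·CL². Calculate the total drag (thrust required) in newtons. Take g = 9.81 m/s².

Level flight ⇒ L = W = m·g = 141000 × 9.81 = 1.3832×10^6 N.
Dynamic pressure q = 0.5 × 0.405 × 189² = 7234 Pa.
CL = W/(q·S) = 1.3832×10^6 / (7234 × 166) = 1.152.
CD = 0.0212 + 0.0486 × 1.152² = 0.08569.
D = q·S·CD = 7234 × 166 × 0.08569 = 1.029×10^5 N

D = 1.03×10^5 N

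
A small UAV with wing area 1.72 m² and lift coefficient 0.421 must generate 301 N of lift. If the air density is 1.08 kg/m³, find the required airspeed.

v = 27.7 m/s

L = ½ρv²S·CL ⇒ v = √(2L/(ρ·S·CL))
v = √(2 × 301 / (1.08 × 1.72 × 0.421)) = √769.8 = 27.7 m/s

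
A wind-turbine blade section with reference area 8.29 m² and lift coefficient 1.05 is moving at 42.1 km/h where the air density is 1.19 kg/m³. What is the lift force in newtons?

L = 708 N

Convert speed: v = 42.1 km/h ÷ 3.6 = 11.69 m/s.
Dynamic pressure q = ½ρv² = ½ × 1.19 × 11.69² = 81.37 Pa.
L = q·S·CL = 81.37 × 8.29 × 1.05 = 708 N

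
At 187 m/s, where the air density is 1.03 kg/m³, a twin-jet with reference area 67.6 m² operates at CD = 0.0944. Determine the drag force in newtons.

Dynamic pressure q = ½ρv² = ½ × 1.03 × 187² = 18010 Pa.
D = q·S·CD = 18010 × 67.6 × 0.0944 = 1.15×10^5 N ≈ 115 kN

D = 1.15×10^5 N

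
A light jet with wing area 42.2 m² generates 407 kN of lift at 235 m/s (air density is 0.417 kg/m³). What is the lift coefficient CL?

CL = 0.838

From L = ½ρv²S·CL, rearranging gives CL = 2L/(ρv²S).
CL = 2 × 4.07×10^5 / (0.417 × 235² × 42.2) = 0.838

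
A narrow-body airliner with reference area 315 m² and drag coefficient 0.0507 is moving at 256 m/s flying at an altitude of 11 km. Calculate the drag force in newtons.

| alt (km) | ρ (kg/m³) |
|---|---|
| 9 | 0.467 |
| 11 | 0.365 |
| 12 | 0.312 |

At 11 km, from the table: ρ = 0.365 kg/m³.
Dynamic pressure q = ½ρv² = ½ × 0.365 × 256² = 11960 Pa.
D = q·S·CD = 11960 × 315 × 0.0507 = 1.91×10^5 N ≈ 191 kN

D = 1.91×10^5 N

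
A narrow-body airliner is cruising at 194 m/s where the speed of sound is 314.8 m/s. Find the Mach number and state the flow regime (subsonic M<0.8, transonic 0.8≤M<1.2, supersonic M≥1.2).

M = 0.616 (subsonic)

M = v/a = 194 / 314.8 = 0.616
M = 0.616 → subsonic.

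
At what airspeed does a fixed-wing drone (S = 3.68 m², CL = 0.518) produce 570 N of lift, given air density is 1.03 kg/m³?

L = ½ρv²S·CL ⇒ v = √(2L/(ρ·S·CL))
v = √(2 × 570 / (1.03 × 3.68 × 0.518)) = √580.6 = 24.1 m/s

v = 24.1 m/s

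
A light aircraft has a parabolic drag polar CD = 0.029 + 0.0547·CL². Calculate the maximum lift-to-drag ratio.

(L/D)max = 12.6

For CD = CD0 + K·CL², (L/D)max occurs at CL* = √(CD0/K) and equals 1/(2√(K·CD0)).
(L/D)max = 1/(2√(0.0547 × 0.029)) = 1/(2 × 0.03983) = 12.6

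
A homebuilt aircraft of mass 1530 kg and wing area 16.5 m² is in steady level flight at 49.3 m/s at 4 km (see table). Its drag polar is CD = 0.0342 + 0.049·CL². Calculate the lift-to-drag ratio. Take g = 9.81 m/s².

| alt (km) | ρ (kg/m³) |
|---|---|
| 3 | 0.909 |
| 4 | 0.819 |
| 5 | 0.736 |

L/D = 12.2

At 4 km, from the table: ρ = 0.819 kg/m³.
Weight W = mg = 1530 × 9.81 = 15009 N; in level flight L = W.
Dynamic pressure q = 0.5 × 0.819 × 49.3² = 995.3 Pa.
Required CL = L/(qS) = 15009/(995.3·16.5) = 0.914.
CD = 0.0342 + 0.049 × 0.914² = 0.07513.
L/D = CL/CD = 0.914 / 0.07513 = 12.2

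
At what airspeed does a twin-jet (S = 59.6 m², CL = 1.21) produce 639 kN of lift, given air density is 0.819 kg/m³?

v = 147 m/s

L = ½ρv²S·CL ⇒ v = √(2L/(ρ·S·CL))
v = √(2 × 6.39×10^5 / (0.819 × 59.6 × 1.21)) = √21640 = 147 m/s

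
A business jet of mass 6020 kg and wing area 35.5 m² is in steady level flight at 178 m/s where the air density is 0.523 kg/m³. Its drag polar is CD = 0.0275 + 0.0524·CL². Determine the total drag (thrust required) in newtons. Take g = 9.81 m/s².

In steady level flight, lift balances weight: W = mg = 6020 × 9.81 = 59056 N.
q = ½ρv² = ½ × 0.523 × 178² = 8285 Pa.
CL = 2W/(ρv²S) = 2×59056/(0.523×178²×35.5) = 0.2008.
CD = 0.0275 + 0.0524 × 0.2008² = 0.02961.
D = q·S·CD = 8285 × 35.5 × 0.02961 = 8710 N

D = 8710 N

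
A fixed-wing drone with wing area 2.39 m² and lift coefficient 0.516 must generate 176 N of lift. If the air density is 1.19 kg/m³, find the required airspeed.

v = 15.5 m/s

L = ½ρv²S·CL ⇒ v = √(2L/(ρ·S·CL))
v = √(2 × 176 / (1.19 × 2.39 × 0.516)) = √239.9 = 15.5 m/s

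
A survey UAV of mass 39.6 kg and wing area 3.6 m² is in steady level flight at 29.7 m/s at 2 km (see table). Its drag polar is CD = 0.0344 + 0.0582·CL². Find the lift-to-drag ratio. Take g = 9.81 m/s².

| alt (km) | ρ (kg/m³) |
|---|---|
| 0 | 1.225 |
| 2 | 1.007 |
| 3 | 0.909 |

L/D = 6.42

At 2 km, from the table: ρ = 1.007 kg/m³.
In steady level flight, lift balances weight: W = mg = 39.6 × 9.81 = 388.48 N.
q = ½ρv² = ½ × 1.007 × 29.7² = 444.1 Pa.
Required CL = L/(qS) = 388.48/(444.1·3.6) = 0.243.
CD = 0.0344 + 0.0582 × 0.243² = 0.03784.
L/D = CL/CD = 0.243 / 0.03784 = 6.42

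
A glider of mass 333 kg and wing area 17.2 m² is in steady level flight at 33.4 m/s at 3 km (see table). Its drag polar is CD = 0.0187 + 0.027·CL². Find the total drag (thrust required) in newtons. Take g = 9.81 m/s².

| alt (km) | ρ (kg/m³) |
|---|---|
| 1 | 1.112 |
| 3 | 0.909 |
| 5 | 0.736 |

D = 196 N

At 3 km, from the table: ρ = 0.909 kg/m³.
In steady level flight, lift balances weight: W = mg = 333 × 9.81 = 3266.7 N.
Dynamic pressure q = 0.5 × 0.909 × 33.4² = 507 Pa.
CL = W/(q·S) = 3266.7 / (507 × 17.2) = 0.3746.
CD = 0.0187 + 0.027 × 0.3746² = 0.02249.
D = q·S·CD = 507 × 17.2 × 0.02249 = 196.1 N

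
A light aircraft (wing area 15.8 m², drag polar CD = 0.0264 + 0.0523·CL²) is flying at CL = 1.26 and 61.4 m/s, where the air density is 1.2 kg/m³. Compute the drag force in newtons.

D = 3910 N

CD = 0.0264 + 0.0523 × 1.26² = 0.1094
D = ½ρv²S·CD = ½ × 1.2 × 61.4² × 15.8 × 0.1094 = 3910 N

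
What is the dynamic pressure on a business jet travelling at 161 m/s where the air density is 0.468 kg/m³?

q = 6070 Pa

q = ½ρv² = ½ × 0.468 × 161² = 6070 Pa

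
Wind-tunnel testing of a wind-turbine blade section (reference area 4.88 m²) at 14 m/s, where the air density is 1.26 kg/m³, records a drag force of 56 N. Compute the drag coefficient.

CD = 0.0929

From D = ½ρv²S·CD, rearranging gives CD = 2D/(ρv²S).
CD = 2 × 56 / (1.26 × 14² × 4.88) = 0.0929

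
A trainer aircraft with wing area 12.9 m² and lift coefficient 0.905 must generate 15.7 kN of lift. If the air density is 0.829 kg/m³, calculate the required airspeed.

L = ½ρv²S·CL ⇒ v = √(2L/(ρ·S·CL))
v = √(2 × 15700 / (0.829 × 12.9 × 0.905)) = √3244 = 57 m/s

v = 57 m/s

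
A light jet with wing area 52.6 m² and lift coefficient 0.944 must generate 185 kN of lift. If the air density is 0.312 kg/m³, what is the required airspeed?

v = 155 m/s

L = ½ρv²S·CL ⇒ v = √(2L/(ρ·S·CL))
v = √(2 × 1.85×10^5 / (0.312 × 52.6 × 0.944)) = √23880 = 155 m/s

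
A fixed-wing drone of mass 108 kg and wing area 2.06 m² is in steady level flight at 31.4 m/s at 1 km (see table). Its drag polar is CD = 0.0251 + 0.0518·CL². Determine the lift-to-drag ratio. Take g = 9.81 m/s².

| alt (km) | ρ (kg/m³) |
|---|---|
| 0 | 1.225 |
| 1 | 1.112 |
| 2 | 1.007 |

L/D = 13.3

At 1 km, from the table: ρ = 1.112 kg/m³.
In steady level flight, lift balances weight: W = mg = 108 × 9.81 = 1059.5 N.
Dynamic pressure q = 0.5 × 1.112 × 31.4² = 548.2 Pa.
CL = W/(q·S) = 1059.5 / (548.2 × 2.06) = 0.9382.
CD = 0.0251 + 0.0518 × 0.9382² = 0.07069.
L/D = CL/CD = 0.9382 / 0.07069 = 13.3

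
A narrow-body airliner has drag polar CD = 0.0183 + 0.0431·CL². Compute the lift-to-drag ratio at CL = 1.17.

L/D = 15.1

CD = 0.0183 + 0.0431 × 1.17² = 0.0773
L/D = CL/CD = 1.17 / 0.0773 = 15.1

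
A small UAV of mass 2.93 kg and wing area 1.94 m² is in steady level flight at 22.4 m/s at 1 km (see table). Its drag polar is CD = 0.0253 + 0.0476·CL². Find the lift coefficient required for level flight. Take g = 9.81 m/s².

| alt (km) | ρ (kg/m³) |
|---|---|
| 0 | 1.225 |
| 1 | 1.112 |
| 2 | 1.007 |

At 1 km, from the table: ρ = 1.112 kg/m³.
In steady level flight, lift balances weight: W = mg = 2.93 × 9.81 = 28.743 N.
q = ½ρv² = ½ × 1.112 × 22.4² = 279 Pa.
CL = 2W/(ρv²S) = 2×28.743/(1.112×22.4²×1.94) = 0.05311.

CL = 0.0531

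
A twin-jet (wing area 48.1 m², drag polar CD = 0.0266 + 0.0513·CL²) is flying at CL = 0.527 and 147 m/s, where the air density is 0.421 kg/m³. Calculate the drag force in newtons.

D = 8940 N

CD = 0.0266 + 0.0513 × 0.527² = 0.04085
D = ½ρv²S·CD = ½ × 0.421 × 147² × 48.1 × 0.04085 = 8940 N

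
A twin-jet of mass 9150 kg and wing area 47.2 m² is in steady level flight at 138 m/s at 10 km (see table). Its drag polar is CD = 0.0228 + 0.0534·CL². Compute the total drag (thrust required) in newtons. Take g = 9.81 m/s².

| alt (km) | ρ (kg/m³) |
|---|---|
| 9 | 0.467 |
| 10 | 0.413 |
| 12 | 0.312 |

D = 6550 N

At 10 km, from the table: ρ = 0.413 kg/m³.
Level flight ⇒ L = W = m·g = 9150 × 9.81 = 89762 N.
Dynamic pressure q = 0.5 × 0.413 × 138² = 3933 Pa.
CL = W/(q·S) = 89762 / (3933 × 47.2) = 0.4836.
CD = 0.0228 + 0.0534 × 0.4836² = 0.03529.
D = q·S·CD = 3933 × 47.2 × 0.03529 = 6550 N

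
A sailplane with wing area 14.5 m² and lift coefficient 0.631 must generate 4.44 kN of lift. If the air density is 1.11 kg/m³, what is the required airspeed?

v = 29.6 m/s

L = ½ρv²S·CL ⇒ v = √(2L/(ρ·S·CL))
v = √(2 × 4440 / (1.11 × 14.5 × 0.631)) = √874.4 = 29.6 m/s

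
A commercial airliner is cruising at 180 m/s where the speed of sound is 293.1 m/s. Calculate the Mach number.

M = v/a = 180 / 293.1 = 0.614

M = 0.614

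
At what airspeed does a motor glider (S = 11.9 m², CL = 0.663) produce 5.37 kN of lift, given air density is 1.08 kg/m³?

v = 35.5 m/s

L = ½ρv²S·CL ⇒ v = √(2L/(ρ·S·CL))
v = √(2 × 5370 / (1.08 × 11.9 × 0.663)) = √1260 = 35.5 m/s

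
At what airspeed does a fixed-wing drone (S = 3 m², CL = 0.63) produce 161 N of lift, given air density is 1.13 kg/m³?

v = 12.3 m/s

L = ½ρv²S·CL ⇒ v = √(2L/(ρ·S·CL))
v = √(2 × 161 / (1.13 × 3 × 0.63)) = √150.8 = 12.3 m/s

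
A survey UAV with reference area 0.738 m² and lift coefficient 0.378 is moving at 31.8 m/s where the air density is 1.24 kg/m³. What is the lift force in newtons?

L = 175 N

Dynamic pressure q = ½ρv² = ½ × 1.24 × 31.8² = 627 Pa.
L = q·S·CL = 627 × 0.738 × 0.378 = 175 N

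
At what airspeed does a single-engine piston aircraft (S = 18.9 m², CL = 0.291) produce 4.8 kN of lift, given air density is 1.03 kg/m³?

L = ½ρv²S·CL ⇒ v = √(2L/(ρ·S·CL))
v = √(2 × 4800 / (1.03 × 18.9 × 0.291)) = √1695 = 41.2 m/s

v = 41.2 m/s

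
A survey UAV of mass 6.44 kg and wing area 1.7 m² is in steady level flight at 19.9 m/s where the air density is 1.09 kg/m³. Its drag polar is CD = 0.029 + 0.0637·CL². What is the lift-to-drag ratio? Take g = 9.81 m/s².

Weight W = mg = 6.44 × 9.81 = 63.176 N; in level flight L = W.
q = ½ρv² = ½ × 1.09 × 19.9² = 215.8 Pa.
CL = 2W/(ρv²S) = 2×63.176/(1.09×19.9²×1.7) = 0.1722.
CD = 0.029 + 0.0637 × 0.1722² = 0.03089.
L/D = CL/CD = 0.1722 / 0.03089 = 5.57

L/D = 5.57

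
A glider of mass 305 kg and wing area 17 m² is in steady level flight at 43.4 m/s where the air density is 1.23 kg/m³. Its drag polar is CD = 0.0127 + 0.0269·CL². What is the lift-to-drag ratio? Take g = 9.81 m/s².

Weight W = mg = 305 × 9.81 = 2992.1 N; in level flight L = W.
q = ½ρv² = ½ × 1.23 × 43.4² = 1158 Pa.
CL = 2W/(ρv²S) = 2×2992.1/(1.23×43.4²×17) = 0.1519.
CD = 0.0127 + 0.0269 × 0.1519² = 0.01332.
L/D = CL/CD = 0.1519 / 0.01332 = 11.4

L/D = 11.4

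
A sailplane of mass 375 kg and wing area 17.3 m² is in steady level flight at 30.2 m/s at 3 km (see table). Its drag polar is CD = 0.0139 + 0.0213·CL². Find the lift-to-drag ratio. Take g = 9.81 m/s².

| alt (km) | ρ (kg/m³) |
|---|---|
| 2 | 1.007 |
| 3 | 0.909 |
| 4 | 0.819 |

At 3 km, from the table: ρ = 0.909 kg/m³.
In steady level flight, lift balances weight: W = mg = 375 × 9.81 = 3678.8 N.
q = ½ρv² = ½ × 0.909 × 30.2² = 414.5 Pa.
CL = W/(q·S) = 3678.8 / (414.5 × 17.3) = 0.513.
CD = 0.0139 + 0.0213 × 0.513² = 0.01951.
L/D = CL/CD = 0.513 / 0.01951 = 26.3

L/D = 26.3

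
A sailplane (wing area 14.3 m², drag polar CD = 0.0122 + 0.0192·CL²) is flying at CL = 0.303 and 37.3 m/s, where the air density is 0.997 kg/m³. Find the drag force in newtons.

D = 138 N

CD = 0.0122 + 0.0192 × 0.303² = 0.01396
D = ½ρv²S·CD = ½ × 0.997 × 37.3² × 14.3 × 0.01396 = 138 N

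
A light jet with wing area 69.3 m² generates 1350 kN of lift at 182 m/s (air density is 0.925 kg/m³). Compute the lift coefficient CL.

From L = ½ρv²S·CL, rearranging gives CL = 2L/(ρv²S).
CL = 2 × 1.35×10^6 / (0.925 × 182² × 69.3) = 1.27

CL = 1.27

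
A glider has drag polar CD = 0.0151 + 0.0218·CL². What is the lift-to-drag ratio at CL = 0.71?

L/D = 27.2

CD = 0.0151 + 0.0218 × 0.71² = 0.02609
L/D = CL/CD = 0.71 / 0.02609 = 27.2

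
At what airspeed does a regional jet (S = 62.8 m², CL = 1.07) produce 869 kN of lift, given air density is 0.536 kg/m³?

v = 220 m/s

L = ½ρv²S·CL ⇒ v = √(2L/(ρ·S·CL))
v = √(2 × 8.69×10^5 / (0.536 × 62.8 × 1.07)) = √48250 = 220 m/s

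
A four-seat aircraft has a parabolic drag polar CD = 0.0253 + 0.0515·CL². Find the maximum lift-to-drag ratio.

For CD = CD0 + K·CL², (L/D)max occurs at CL* = √(CD0/K) and equals 1/(2√(K·CD0)).
(L/D)max = 1/(2√(0.0515 × 0.0253)) = 1/(2 × 0.0361) = 13.9

(L/D)max = 13.9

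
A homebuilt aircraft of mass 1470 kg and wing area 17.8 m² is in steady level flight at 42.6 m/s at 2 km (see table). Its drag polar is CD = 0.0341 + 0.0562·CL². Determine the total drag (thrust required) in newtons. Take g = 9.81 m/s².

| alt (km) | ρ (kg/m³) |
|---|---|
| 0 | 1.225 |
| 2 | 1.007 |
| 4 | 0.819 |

D = 1270 N

At 2 km, from the table: ρ = 1.007 kg/m³.
Weight W = mg = 1470 × 9.81 = 14421 N; in level flight L = W.
q = ½ρv² = ½ × 1.007 × 42.6² = 913.7 Pa.
CL = 2W/(ρv²S) = 2×14421/(1.007×42.6²×17.8) = 0.8866.
CD = 0.0341 + 0.0562 × 0.8866² = 0.07828.
D = q·S·CD = 913.7 × 17.8 × 0.07828 = 1273 N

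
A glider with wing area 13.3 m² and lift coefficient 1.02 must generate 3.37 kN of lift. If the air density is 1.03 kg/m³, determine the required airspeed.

L = ½ρv²S·CL ⇒ v = √(2L/(ρ·S·CL))
v = √(2 × 3370 / (1.03 × 13.3 × 1.02)) = √482.4 = 22 m/s

v = 22 m/s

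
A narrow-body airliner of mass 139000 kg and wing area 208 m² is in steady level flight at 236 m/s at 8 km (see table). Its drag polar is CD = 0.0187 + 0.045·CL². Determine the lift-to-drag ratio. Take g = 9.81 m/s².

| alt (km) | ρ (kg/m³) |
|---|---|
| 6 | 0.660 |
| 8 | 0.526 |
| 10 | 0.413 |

L/D = 16.1

At 8 km, from the table: ρ = 0.526 kg/m³.
Level flight ⇒ L = W = m·g = 139000 × 9.81 = 1.3636×10^6 N.
Dynamic pressure q = 0.5 × 0.526 × 236² = 14650 Pa.
CL = W/(q·S) = 1.3636×10^6 / (14650 × 208) = 0.4475.
CD = 0.0187 + 0.045 × 0.4475² = 0.02771.
L/D = CL/CD = 0.4475 / 0.02771 = 16.1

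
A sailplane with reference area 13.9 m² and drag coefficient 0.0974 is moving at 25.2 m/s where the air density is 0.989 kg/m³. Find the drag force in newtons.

D = 425 N

D = ½ρv²S·CD = ½ × 0.989 × 25.2² × 13.9 × 0.0974 = 425 N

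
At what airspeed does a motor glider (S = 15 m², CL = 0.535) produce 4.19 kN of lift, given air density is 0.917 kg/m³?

L = ½ρv²S·CL ⇒ v = √(2L/(ρ·S·CL))
v = √(2 × 4190 / (0.917 × 15 × 0.535)) = √1139 = 33.7 m/s

v = 33.7 m/s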